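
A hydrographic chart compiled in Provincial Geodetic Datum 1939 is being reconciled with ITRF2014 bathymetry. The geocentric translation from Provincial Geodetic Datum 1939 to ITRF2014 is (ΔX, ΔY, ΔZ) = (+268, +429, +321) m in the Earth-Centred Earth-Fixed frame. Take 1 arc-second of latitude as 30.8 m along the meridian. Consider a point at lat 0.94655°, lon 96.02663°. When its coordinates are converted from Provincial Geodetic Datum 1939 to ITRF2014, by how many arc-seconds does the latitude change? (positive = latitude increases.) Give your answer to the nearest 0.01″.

Δφ = 10.21″

sin φ = 0.016520, cos φ = 0.999864, sin λ = 0.994473, cos λ = -0.104991.
North component: ΔN = −sin φ cos λ·ΔX − sin φ sin λ·ΔY + cos φ·ΔZ = −(0.016520)(-0.104991)(268) − (0.016520)(0.994473)(429) + (0.999864)(321) = 314.37 m.
1° of latitude spans 3600 × 30.80 = 110880 m, so Δφ = 314.37 / 110880 × 3600 = 10.207″.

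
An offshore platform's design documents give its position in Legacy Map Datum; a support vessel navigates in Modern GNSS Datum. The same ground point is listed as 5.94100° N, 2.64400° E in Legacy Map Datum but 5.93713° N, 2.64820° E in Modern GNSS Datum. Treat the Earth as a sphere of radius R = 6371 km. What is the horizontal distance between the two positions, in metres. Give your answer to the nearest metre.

633 m

Δφ = 5.93713° − 5.94100° = -0.00387°; Δλ = 2.64820° − 2.64400° = +0.00420°.
1° along a meridian = πR/180 = 111195 m.
ΔN = Δφ × 111195 = -430.3 m; ΔE = Δλ × 111195 × cos(5.94100°) = +0.00420 × 111195 × 0.994629 = 464.5 m.
Distance = √(ΔE² + ΔN²) = √(464.5² + (-430.3)²) = 633.2 m.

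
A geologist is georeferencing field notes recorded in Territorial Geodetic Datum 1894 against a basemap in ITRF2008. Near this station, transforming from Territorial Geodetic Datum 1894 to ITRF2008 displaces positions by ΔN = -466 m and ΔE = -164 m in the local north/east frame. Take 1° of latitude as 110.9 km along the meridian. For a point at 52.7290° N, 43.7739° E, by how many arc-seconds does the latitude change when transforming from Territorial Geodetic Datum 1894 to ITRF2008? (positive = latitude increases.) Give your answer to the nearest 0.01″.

1° of latitude = 110.9 km, so Δφ = -466.0 / 110900 = -0.0042020° = -15.127″.

Δφ = -15.13″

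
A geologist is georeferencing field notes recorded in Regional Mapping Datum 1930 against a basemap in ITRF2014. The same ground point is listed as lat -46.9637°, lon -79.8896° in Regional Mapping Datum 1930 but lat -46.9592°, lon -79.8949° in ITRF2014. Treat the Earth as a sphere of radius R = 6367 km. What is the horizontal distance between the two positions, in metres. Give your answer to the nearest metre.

642 m

Δφ = -46.9592° − -46.9637° = +0.0045°; Δλ = -79.8949° − -79.8896° = -0.0053°.
1° along a meridian = πR/180 = 111125 m.
ΔN = Δφ × 111125 = 500.1 m; ΔE = Δλ × 111125 × cos(-46.9637°) = -0.0053 × 111125 × 0.682462 = -401.9 m.
Distance = √(ΔE² + ΔN²) = √((-401.9)² + 500.1²) = 641.6 m.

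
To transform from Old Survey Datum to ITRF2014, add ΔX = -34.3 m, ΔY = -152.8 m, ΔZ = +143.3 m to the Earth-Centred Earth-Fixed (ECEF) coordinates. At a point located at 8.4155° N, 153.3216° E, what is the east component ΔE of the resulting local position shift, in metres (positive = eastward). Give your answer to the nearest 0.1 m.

ΔE = 151.9 m

The local east axis at (φ, λ) is (−sin λ, cos λ, 0), so ΔE = −sin(153.3216°)·(-34.3) + cos(153.3216°)·(-152.8) = 151.93 m.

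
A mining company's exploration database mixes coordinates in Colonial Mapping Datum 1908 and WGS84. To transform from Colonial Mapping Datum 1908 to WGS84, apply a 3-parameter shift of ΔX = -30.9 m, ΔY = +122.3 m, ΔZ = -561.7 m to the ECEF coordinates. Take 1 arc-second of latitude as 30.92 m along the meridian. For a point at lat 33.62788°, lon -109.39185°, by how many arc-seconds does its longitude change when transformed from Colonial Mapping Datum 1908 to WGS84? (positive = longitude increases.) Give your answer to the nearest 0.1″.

Δλ = -2.7″

sin φ = 0.553797, cos φ = 0.832652, sin λ = -0.943270, cos λ = -0.332027.
East component: ΔE = −sin λ·ΔX + cos λ·ΔY = −(-0.943270)(-30.9) + (-0.332027)(122.3) = -69.75 m.
1° of latitude spans 3600 × 30.92 = 111312 m; at latitude φ, 1° of longitude spans that × cos φ = 92684.1 m, so Δλ = -69.75 / 92684.1 × 3600 = -2.709″.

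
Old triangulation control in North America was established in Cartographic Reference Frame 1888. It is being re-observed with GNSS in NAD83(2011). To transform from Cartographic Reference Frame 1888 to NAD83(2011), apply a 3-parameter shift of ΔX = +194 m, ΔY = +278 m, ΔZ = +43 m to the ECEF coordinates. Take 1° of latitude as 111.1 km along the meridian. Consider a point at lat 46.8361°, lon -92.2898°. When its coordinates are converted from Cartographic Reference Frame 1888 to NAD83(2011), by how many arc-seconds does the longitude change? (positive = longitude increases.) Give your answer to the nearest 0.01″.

sin φ = 0.729400, cos φ = 0.684088, sin λ = -0.999202, cos λ = -0.039954.
East component: ΔE = −sin λ·ΔX + cos λ·ΔY = −(-0.999202)(194) + (-0.039954)(278) = 182.74 m.
1° of latitude spans 111100 m; at latitude φ, 1° of longitude spans that × cos φ = 76002.1 m, so Δλ = 182.74 / 76002.1 × 3600 = 8.656″.

Δλ = 8.66″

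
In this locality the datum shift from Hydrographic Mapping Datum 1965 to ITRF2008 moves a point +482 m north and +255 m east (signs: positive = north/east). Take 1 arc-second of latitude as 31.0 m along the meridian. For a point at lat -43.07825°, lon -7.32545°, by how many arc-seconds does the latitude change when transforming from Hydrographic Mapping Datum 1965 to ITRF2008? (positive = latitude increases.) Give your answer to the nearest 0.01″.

1″ of latitude = 31.00 m, so Δφ = 482.0 / 31.00 = 15.548″.

Δφ = 15.55″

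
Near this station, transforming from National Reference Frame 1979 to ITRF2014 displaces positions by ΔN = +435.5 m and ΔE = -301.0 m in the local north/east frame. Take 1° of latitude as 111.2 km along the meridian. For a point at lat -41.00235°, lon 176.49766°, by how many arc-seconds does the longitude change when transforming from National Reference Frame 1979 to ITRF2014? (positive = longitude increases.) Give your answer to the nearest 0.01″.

At latitude -41.00235°, cos φ = 0.754683.
1° of longitude at this latitude = 111.2 × cos φ = 83.92 km, so Δλ = -301.0 / 83920.7 = -0.0035867° = -12.912″.

Δλ = -12.91″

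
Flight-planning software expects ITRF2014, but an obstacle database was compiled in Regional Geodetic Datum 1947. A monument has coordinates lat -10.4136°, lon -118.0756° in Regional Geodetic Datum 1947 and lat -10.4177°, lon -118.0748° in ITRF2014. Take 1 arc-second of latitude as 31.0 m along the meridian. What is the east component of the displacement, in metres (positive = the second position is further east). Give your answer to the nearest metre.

Δφ = -10.4177° − -10.4136° = -0.0041°; Δλ = -118.0748° − -118.0756° = +0.0008°.
1° of latitude = 3600 × 31.00 = 111600 m.
ΔN = Δφ × 111600 = -457.6 m; ΔE = Δλ × 111600 × cos(-10.4136°) = +0.0008 × 111600 × 0.983529 = 87.8 m.

ΔE = 88 m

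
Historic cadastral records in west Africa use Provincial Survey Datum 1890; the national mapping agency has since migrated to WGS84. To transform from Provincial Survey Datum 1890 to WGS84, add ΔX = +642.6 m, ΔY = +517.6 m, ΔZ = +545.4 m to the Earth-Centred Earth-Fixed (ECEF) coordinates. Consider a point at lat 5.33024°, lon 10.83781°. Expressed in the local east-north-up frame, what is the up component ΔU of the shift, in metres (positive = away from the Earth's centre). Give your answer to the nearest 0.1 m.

At φ = 5.33024°, λ = 10.83781°: sin φ = 0.092896, cos φ = 0.995676, sin λ = 0.188029, cos λ = 0.982163.
ΔU = cos φ cos λ·ΔX + cos φ sin λ·ΔY + sin φ·ΔZ = (0.995676)(0.982163)(642.6) + (0.995676)(0.188029)(517.6) + (0.092896)(545.4) = 775.98 m.

ΔU = 776.0 m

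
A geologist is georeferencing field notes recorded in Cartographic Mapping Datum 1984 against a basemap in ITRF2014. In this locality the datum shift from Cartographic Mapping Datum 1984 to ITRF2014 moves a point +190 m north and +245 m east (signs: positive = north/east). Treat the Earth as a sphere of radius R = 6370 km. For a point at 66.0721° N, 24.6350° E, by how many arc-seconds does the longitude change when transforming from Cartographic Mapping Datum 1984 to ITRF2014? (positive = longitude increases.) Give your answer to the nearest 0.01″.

Δλ = 19.56″

At latitude 66.0721°, cos φ = 0.405587.
One radian of longitude at latitude φ spans R cos φ, so Δλ = ΔE / (R cos φ) = 245.0 / (6370000 × 0.405587) = 9.4829e-05 rad = 19.560″.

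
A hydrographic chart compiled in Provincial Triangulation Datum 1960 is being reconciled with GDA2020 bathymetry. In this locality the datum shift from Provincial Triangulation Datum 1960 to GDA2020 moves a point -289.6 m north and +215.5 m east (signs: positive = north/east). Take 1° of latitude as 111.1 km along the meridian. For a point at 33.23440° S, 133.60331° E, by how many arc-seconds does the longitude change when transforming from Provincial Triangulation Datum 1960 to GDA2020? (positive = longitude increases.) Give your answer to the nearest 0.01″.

Δλ = 8.35″

At latitude -33.23440°, cos φ = 0.836435.
1° of longitude at this latitude = 111.1 × cos φ = 92.93 km, so Δλ = 215.5 / 92928.0 = 0.0023190° = 8.348″.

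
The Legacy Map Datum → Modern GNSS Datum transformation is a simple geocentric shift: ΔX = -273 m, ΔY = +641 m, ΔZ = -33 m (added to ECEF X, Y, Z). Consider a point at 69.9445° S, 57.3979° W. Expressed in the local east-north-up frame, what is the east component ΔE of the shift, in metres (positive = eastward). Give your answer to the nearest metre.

At φ = -69.9445°, λ = -57.3979°: sin φ = -0.939361, cos φ = 0.342930, sin λ = -0.842433, cos λ = 0.538802.
ΔE = −sin λ·ΔX + cos λ·ΔY = −(-0.842433)·(-273) + (0.538802)·(641) = 115.39 m.

ΔE = 115 m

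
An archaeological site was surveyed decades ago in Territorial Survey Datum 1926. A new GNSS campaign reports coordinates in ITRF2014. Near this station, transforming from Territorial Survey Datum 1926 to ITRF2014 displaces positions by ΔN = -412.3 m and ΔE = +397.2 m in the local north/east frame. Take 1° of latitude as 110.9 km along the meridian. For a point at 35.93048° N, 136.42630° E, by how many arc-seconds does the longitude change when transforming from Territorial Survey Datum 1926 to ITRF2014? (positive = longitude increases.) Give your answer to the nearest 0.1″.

At latitude 35.93048°, cos φ = 0.809730.
1° of longitude at this latitude = 110.9 × cos φ = 89.80 km, so Δλ = 397.2 / 89799.0 = 0.0044232° = 15.924″.

Δλ = 15.9″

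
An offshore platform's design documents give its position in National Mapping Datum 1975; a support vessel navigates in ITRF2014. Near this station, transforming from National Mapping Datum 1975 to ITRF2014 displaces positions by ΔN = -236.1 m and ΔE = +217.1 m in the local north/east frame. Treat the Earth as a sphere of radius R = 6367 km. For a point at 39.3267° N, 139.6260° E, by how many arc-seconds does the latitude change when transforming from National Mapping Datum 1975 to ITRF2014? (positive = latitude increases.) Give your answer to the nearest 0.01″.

On a sphere of radius R, 1 rad of latitude = R, so Δφ = ΔN / R = -236.1 / 6367000 = -3.7082e-05 rad = -7.649″.

Δφ = -7.65″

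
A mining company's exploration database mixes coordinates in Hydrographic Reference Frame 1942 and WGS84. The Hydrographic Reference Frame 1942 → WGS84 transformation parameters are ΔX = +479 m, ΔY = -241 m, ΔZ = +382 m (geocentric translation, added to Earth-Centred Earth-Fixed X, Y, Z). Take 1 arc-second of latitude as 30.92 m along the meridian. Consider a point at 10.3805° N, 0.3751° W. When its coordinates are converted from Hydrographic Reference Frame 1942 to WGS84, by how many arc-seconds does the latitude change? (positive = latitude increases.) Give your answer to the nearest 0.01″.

Δφ = 9.35″

sin φ = 0.180184, cos φ = 0.983633, sin λ = -0.006547, cos λ = 0.999979.
North component: ΔN = −sin φ cos λ·ΔX − sin φ sin λ·ΔY + cos φ·ΔZ = −(0.180184)(0.999979)(479) − (0.180184)(-0.006547)(-241) + (0.983633)(382) = 289.16 m.
1° of latitude spans 3600 × 30.92 = 111312 m, so Δφ = 289.16 / 111312 × 3600 = 9.352″.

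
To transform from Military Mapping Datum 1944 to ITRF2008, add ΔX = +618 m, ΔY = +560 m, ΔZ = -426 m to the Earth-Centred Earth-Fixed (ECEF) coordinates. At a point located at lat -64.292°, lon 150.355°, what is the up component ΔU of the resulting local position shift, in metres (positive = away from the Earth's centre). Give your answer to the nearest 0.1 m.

ΔU = 271.0 m

The local up (radial) axis is (cos φ cos λ, cos φ sin λ, sin φ), giving ΔU = -232.989 + 120.154 + 383.833 = 271.00 m.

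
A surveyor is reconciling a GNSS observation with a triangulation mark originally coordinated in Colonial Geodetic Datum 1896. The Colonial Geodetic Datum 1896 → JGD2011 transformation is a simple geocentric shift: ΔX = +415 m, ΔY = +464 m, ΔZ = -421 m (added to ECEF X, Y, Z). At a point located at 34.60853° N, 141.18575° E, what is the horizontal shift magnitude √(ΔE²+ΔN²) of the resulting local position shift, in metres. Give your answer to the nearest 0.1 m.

At φ = 34.60853°, λ = 141.18575°: sin φ = 0.567966, cos φ = 0.823052, sin λ = 0.626798, cos λ = -0.779182.
ΔE = −sin λ·ΔX + cos λ·ΔY = −(0.626798)·(415) + (-0.779182)·(464) = -621.66 m.
ΔN = −sin φ cos λ·ΔX − sin φ sin λ·ΔY + cos φ·ΔZ = −(0.567966)(-0.779182)(415) − (0.567966)(0.626798)(464) + (0.823052)(-421) = -328.03 m.
Horizontal magnitude = √(ΔE² + ΔN²) = √((-621.66)² + (-328.03)²) = 702.90 m.

702.9 m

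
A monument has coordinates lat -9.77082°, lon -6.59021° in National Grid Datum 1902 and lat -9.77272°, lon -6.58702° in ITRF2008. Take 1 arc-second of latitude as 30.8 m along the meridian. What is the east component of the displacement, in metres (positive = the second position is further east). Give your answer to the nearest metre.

Δφ = -9.77272° − -9.77082° = -0.00190°; Δλ = -6.58702° − -6.59021° = +0.00319°.
1° of latitude = 3600 × 30.80 = 110880 m.
ΔN = Δφ × 110880 = -210.7 m; ΔE = Δλ × 110880 × cos(-9.77082°) = +0.00319 × 110880 × 0.985494 = 348.6 m.

ΔE = 349 m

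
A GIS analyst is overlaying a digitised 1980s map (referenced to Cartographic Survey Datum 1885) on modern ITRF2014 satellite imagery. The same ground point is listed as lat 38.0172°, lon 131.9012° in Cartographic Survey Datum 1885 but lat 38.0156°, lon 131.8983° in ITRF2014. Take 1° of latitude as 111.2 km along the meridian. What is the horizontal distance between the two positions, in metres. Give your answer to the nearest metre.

Δφ = 38.0156° − 38.0172° = -0.0016°; Δλ = 131.8983° − 131.9012° = -0.0029°.
ΔN = Δφ × 111200 = -177.9 m; ΔE = Δλ × 111200 × cos(38.0172°) = -0.0029 × 111200 × 0.787826 = -254.1 m.
Distance = √(ΔE² + ΔN²) = √((-254.1)² + (-177.9)²) = 310.2 m.

310 m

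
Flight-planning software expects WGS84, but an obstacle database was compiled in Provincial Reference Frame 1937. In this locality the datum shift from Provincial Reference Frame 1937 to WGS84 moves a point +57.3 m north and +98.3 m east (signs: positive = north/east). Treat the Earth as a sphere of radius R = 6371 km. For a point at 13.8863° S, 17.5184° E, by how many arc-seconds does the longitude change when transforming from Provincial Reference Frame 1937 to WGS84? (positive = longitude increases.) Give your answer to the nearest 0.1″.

At latitude -13.8863°, cos φ = 0.970774.
One radian of longitude at latitude φ spans R cos φ, so Δλ = ΔE / (R cos φ) = 98.3 / (6371000 × 0.970774) = 1.5894e-05 rad = 3.278″.

Δλ = 3.3″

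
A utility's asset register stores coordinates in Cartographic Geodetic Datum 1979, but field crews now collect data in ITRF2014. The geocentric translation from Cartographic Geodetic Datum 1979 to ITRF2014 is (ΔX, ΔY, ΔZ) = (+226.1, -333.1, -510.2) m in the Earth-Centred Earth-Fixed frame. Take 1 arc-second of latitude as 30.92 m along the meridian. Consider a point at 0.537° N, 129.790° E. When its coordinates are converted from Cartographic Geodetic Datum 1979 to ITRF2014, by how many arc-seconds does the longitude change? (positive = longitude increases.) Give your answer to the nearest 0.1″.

Δλ = 1.3″

sin φ = 0.009372, cos φ = 0.999956, sin λ = 0.768395, cos λ = -0.639976.
East component: ΔE = −sin λ·ΔX + cos λ·ΔY = −(0.768395)(226.1) + (-0.639976)(-333.1) = 39.44 m.
1° of latitude spans 3600 × 30.92 = 111312 m; at latitude φ, 1° of longitude spans that × cos φ = 111307.1 m, so Δλ = 39.44 / 111307.1 × 3600 = 1.276″.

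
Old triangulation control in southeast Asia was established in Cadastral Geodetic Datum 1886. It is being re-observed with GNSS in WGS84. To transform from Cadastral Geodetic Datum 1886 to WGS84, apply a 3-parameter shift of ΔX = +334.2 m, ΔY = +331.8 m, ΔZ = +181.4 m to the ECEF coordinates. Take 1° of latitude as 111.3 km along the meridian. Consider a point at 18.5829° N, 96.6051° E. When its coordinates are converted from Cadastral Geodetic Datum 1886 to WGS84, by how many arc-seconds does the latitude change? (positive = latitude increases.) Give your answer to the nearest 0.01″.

Δφ = 2.56″

sin φ = 0.318676, cos φ = 0.947864, sin λ = 0.993363, cos λ = -0.115026.
North component: ΔN = −sin φ cos λ·ΔX − sin φ sin λ·ΔY + cos φ·ΔZ = −(0.318676)(-0.115026)(334.2) − (0.318676)(0.993363)(331.8) + (0.947864)(181.4) = 79.16 m.
1° of latitude spans 111300 m, so Δφ = 79.16 / 111300 × 3600 = 2.560″.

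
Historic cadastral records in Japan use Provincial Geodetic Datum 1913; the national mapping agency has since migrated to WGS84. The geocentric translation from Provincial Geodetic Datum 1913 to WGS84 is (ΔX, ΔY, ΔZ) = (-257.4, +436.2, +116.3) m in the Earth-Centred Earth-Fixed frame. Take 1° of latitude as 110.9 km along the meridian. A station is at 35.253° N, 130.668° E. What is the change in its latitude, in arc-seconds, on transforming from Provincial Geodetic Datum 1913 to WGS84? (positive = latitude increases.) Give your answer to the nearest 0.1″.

Δφ = -6.3″

sin φ = 0.577188, cos φ = 0.816611, sin λ = 0.758498, cos λ = -0.651675.
North component: ΔN = −sin φ cos λ·ΔX − sin φ sin λ·ΔY + cos φ·ΔZ = −(0.577188)(-0.651675)(-257.4) − (0.577188)(0.758498)(436.2) + (0.816611)(116.3) = -192.81 m.
1° of latitude spans 110900 m, so Δφ = -192.81 / 110900 × 3600 = -6.259″.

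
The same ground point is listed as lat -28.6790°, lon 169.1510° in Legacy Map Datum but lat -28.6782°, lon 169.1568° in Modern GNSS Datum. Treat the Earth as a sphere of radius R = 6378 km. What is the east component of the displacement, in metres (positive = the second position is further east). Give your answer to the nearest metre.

ΔE = 566 m

Δφ = -28.6782° − -28.6790° = +0.0008°; Δλ = 169.1568° − 169.1510° = +0.0058°.
1° along a meridian = πR/180 = 111317 m.
ΔN = Δφ × 111317 = 89.1 m; ΔE = Δλ × 111317 × cos(-28.6790°) = +0.0058 × 111317 × 0.877322 = 566.4 m.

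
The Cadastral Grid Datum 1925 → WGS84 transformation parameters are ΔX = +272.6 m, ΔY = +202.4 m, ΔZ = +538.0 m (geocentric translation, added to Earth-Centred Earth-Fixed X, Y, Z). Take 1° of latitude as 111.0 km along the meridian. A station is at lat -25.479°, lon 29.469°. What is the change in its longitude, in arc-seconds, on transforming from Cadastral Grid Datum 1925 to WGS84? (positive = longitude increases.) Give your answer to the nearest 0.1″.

Δλ = 1.5″

sin φ = -0.430180, cos φ = 0.902743, sin λ = 0.491953, cos λ = 0.870622.
East component: ΔE = −sin λ·ΔX + cos λ·ΔY = −(0.491953)(272.6) + (0.870622)(202.4) = 42.11 m.
1° of latitude spans 111000 m; at latitude φ, 1° of longitude spans that × cos φ = 100204.5 m, so Δλ = 42.11 / 100204.5 × 3600 = 1.513″.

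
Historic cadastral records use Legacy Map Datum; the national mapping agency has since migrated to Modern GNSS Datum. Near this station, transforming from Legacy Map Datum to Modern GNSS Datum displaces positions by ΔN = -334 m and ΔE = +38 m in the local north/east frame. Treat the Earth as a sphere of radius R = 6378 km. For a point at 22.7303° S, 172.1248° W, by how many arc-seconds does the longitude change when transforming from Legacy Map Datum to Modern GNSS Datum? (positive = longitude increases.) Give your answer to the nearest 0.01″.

Δλ = 1.33″

At latitude -22.7303°, cos φ = 0.922334.
One radian of longitude at latitude φ spans R cos φ, so Δλ = ΔE / (R cos φ) = 38.0 / (6378000 × 0.922334) = 6.4597e-06 rad = 1.332″.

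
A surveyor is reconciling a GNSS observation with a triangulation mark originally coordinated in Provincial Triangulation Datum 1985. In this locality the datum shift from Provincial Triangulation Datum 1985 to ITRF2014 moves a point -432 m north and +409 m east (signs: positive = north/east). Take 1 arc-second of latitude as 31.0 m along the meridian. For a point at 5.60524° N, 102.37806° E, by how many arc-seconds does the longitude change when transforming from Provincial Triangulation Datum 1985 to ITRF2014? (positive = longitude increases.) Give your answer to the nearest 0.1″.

Δλ = 13.3″

At latitude 5.60524°, cos φ = 0.995218.
1″ of longitude at this latitude = 31.00 × cos φ = 30.8518 m, so Δλ = 409.0 / 30.8518 = 13.257″.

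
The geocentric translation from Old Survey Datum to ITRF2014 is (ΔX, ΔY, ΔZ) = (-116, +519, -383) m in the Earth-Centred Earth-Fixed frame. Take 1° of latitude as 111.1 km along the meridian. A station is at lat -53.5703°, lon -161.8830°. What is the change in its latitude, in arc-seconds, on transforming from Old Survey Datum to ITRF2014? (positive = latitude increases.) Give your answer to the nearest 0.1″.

Δφ = -8.7″

sin φ = -0.804586, cos φ = 0.593836, sin λ = -0.310958, cos λ = -0.950424.
North component: ΔN = −sin φ cos λ·ΔX − sin φ sin λ·ΔY + cos φ·ΔZ = −(-0.804586)(-0.950424)(-116) − (-0.804586)(-0.310958)(519) + (0.593836)(-383) = -268.58 m.
1° of latitude spans 111100 m, so Δφ = -268.58 / 111100 × 3600 = -8.703″.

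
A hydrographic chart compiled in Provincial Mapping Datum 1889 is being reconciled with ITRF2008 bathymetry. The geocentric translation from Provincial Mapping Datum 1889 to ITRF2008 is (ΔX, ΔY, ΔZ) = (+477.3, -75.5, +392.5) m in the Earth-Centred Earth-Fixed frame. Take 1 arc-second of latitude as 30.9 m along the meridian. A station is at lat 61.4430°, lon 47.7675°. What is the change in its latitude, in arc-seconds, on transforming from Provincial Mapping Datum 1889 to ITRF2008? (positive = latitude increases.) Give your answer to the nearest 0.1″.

Δφ = -1.5″

sin φ = 0.878342, cos φ = 0.478033, sin λ = 0.740423, cos λ = 0.672141.
North component: ΔN = −sin φ cos λ·ΔX − sin φ sin λ·ΔY + cos φ·ΔZ = −(0.878342)(0.672141)(477.3) − (0.878342)(0.740423)(-75.5) + (0.478033)(392.5) = -45.05 m.
1° of latitude spans 3600 × 30.90 = 111240 m, so Δφ = -45.05 / 111240 × 3600 = -1.458″.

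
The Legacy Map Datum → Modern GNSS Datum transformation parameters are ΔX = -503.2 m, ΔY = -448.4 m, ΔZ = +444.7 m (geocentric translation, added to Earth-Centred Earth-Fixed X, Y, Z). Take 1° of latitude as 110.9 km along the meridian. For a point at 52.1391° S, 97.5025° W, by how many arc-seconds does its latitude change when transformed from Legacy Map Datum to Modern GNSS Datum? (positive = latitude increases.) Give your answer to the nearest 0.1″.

Δφ = 21.9″

sin φ = -0.789503, cos φ = 0.613747, sin λ = -0.991439, cos λ = -0.130569.
North component: ΔN = −sin φ cos λ·ΔX − sin φ sin λ·ΔY + cos φ·ΔZ = −(-0.789503)(-0.130569)(-503.2) − (-0.789503)(-0.991439)(-448.4) + (0.613747)(444.7) = 675.79 m.
1° of latitude spans 110900 m, so Δφ = 675.79 / 110900 × 3600 = 21.937″.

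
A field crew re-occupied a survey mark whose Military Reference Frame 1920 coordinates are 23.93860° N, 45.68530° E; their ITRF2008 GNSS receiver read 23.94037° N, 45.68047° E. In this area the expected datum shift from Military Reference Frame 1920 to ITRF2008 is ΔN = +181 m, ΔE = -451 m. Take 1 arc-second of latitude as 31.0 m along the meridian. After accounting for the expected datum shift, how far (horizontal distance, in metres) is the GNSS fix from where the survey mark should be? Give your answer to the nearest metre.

45 m

Observed coordinate differences: Δφ = +0.00177°, Δλ = -0.00483°.
Converting to metres (1° lat = 111600 m, cos φ = 0.913981): observed ΔN = 197.5 m, observed ΔE = -492.7 m.
Subtracting the expected shift leaves a residual of 197.5 − (181) = 16.5 m north and -492.7 − (-451) = -41.7 m east.
Residual distance = √(16.5² + (-41.7)²) = 44.8 m.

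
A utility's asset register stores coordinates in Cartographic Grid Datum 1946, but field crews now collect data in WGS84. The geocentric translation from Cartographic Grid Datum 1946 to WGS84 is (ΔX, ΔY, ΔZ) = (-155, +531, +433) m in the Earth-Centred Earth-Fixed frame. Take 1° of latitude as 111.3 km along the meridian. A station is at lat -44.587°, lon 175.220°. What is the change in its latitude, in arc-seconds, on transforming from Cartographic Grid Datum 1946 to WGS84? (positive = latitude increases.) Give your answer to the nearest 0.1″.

sin φ = -0.701991, cos φ = 0.712185, sin λ = 0.083330, cos λ = -0.996522.
North component: ΔN = −sin φ cos λ·ΔX − sin φ sin λ·ΔY + cos φ·ΔZ = −(-0.701991)(-0.996522)(-155) − (-0.701991)(0.083330)(531) + (0.712185)(433) = 447.87 m.
1° of latitude spans 111300 m, so Δφ = 447.87 / 111300 × 3600 = 14.486″.

Δφ = 14.5″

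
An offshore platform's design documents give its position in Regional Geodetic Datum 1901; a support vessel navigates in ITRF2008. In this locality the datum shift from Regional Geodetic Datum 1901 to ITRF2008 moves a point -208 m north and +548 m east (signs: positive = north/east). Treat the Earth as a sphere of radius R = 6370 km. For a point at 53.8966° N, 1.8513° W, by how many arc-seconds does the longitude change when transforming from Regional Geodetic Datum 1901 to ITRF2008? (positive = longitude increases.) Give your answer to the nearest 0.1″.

Δλ = 30.1″

At latitude 53.8966°, cos φ = 0.589244.
One radian of longitude at latitude φ spans R cos φ, so Δλ = ΔE / (R cos φ) = 548.0 / (6370000 × 0.589244) = 1.4600e-04 rad = 30.114″.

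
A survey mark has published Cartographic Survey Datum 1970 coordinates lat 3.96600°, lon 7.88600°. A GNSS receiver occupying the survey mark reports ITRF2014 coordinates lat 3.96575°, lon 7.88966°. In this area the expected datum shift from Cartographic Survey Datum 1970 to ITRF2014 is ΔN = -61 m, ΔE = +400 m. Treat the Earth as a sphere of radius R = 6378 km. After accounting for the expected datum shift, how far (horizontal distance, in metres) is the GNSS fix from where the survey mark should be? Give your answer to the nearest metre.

34 m

Observed coordinate differences: Δφ = -0.00025°, Δλ = +0.00366°.
Converting to metres (1° lat = 111317 m, cos φ = 0.997605): observed ΔN = -27.8 m, observed ΔE = 406.4 m.
Subtracting the expected shift leaves a residual of -27.8 − (-61) = 33.2 m north and 406.4 − (400) = 6.4 m east.
Residual distance = √(33.2² + 6.4²) = 33.8 m.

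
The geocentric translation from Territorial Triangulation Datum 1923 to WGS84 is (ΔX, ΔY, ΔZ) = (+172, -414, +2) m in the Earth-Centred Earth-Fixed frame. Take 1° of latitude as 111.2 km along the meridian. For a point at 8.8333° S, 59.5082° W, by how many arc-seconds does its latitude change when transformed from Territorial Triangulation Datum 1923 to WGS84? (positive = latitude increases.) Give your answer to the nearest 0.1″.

Δφ = 2.3″

sin φ = -0.153560, cos φ = 0.988139, sin λ = -0.861702, cos λ = 0.507415.
North component: ΔN = −sin φ cos λ·ΔX − sin φ sin λ·ΔY + cos φ·ΔZ = −(-0.153560)(0.507415)(172) − (-0.153560)(-0.861702)(-414) + (0.988139)(2) = 70.16 m.
1° of latitude spans 111200 m, so Δφ = 70.16 / 111200 × 3600 = 2.271″.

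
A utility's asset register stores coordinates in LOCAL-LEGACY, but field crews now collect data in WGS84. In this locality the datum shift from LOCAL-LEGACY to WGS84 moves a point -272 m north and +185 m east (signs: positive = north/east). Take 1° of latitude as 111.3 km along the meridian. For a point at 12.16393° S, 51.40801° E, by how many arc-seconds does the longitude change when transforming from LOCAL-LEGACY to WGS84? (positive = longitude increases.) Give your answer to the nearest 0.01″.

At latitude -12.16393°, cos φ = 0.977549.
1° of longitude at this latitude = 111.3 × cos φ = 108.80 km, so Δλ = 185.0 / 108801.2 = 0.0017003° = 6.121″.

Δλ = 6.12″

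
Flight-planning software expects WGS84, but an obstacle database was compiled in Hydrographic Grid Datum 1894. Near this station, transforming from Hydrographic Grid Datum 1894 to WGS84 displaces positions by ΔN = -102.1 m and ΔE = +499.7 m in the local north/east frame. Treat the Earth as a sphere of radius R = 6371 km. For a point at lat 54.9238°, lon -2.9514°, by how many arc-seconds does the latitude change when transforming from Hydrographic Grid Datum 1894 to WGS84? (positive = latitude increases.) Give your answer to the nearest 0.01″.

Δφ = -3.31″

On a sphere of radius R, 1 rad of latitude = R, so Δφ = ΔN / R = -102.1 / 6371000 = -1.6026e-05 rad = -3.306″.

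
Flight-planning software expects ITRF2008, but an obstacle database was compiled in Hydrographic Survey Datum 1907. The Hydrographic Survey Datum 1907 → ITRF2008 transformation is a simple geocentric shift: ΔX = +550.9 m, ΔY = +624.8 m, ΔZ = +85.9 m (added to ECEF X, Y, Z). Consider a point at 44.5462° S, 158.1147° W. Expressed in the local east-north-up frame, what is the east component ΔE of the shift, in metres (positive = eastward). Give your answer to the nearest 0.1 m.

ΔE = -374.4 m

The local east axis at (φ, λ) is (−sin λ, cos λ, 0), so ΔE = −sin(-158.1147°)·550.9 + cos(-158.1147°)·624.8 = -374.42 m.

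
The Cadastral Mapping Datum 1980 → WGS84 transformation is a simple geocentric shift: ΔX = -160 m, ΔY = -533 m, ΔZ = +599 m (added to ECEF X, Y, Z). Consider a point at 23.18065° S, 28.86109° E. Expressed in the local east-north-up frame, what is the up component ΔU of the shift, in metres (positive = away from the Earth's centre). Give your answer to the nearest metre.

At φ = -23.18065°, λ = 28.86109°: sin φ = -0.393631, cos φ = 0.919268, sin λ = 0.482688, cos λ = 0.875793.
ΔU = cos φ cos λ·ΔX + cos φ sin λ·ΔY + sin φ·ΔZ = (0.919268)(0.875793)(-160) + (0.919268)(0.482688)(-533) + (-0.393631)(599) = -601.10 m.

ΔU = -601 m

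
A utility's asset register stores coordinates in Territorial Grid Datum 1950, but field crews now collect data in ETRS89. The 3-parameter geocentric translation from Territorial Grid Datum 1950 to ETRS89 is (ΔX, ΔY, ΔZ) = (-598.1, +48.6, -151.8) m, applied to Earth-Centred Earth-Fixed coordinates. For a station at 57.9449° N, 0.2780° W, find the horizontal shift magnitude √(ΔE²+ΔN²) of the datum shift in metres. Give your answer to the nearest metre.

The local east axis at (φ, λ) is (−sin λ, cos λ, 0), so ΔE = −sin(-0.2780°)·(-598.1) + cos(-0.2780°)·48.6 = 45.70 m.
The local north axis is (−sin φ cos λ, −sin φ sin λ, cos φ), giving ΔN = 506.907 + 0.200 − 80.566 = 426.54 m.
Horizontal magnitude = √(ΔE² + ΔN²) = √(45.70² + 426.54²) = 428.98 m.

429 m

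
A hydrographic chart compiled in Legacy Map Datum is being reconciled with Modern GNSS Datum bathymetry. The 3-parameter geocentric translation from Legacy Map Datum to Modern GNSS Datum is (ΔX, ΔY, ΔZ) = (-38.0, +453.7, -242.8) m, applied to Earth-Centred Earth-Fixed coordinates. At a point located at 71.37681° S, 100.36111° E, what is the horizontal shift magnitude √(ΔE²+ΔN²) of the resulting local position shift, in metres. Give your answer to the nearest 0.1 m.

At φ = -71.37681°, λ = 100.36111°: sin φ = -0.947639, cos φ = 0.319343, sin λ = 0.983694, cos λ = -0.179851.
ΔE = −sin λ·ΔX + cos λ·ΔY = −(0.983694)·(-38.0) + (-0.179851)·(453.7) = -44.22 m.
ΔN = −sin φ cos λ·ΔX − sin φ sin λ·ΔY + cos φ·ΔZ = −(-0.947639)(-0.179851)(-38.0) − (-0.947639)(0.983694)(453.7) + (0.319343)(-242.8) = 351.87 m.
Horizontal magnitude = √(ΔE² + ΔN²) = √((-44.22)² + 351.87²) = 354.64 m.

354.6 m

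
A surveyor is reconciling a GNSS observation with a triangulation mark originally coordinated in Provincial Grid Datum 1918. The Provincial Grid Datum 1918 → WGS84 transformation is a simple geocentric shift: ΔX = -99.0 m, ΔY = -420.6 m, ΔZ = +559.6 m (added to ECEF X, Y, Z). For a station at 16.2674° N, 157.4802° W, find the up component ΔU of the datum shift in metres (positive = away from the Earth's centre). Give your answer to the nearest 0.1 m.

ΔU = 399.2 m

At φ = 16.2674°, λ = -157.4802°: sin φ = 0.280121, cos φ = 0.959965, sin λ = -0.383003, cos λ = -0.923747.
ΔU = cos φ cos λ·ΔX + cos φ sin λ·ΔY + sin φ·ΔZ = (0.959965)(-0.923747)(-99.0) + (0.959965)(-0.383003)(-420.6) + (0.280121)(559.6) = 399.19 m.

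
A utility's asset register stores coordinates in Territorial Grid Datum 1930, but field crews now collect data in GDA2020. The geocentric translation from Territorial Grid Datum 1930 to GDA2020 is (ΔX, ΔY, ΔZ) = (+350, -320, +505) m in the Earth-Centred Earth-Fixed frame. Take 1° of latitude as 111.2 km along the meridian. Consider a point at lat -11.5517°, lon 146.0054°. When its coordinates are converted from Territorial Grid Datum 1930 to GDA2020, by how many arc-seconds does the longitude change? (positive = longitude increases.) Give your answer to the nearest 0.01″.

sin φ = -0.200252, cos φ = 0.979744, sin λ = 0.559115, cos λ = -0.829090.
East component: ΔE = −sin λ·ΔX + cos λ·ΔY = −(0.559115)(350) + (-0.829090)(-320) = 69.62 m.
1° of latitude spans 111200 m; at latitude φ, 1° of longitude spans that × cos φ = 108947.6 m, so Δλ = 69.62 / 108947.6 × 3600 = 2.300″.

Δλ = 2.30″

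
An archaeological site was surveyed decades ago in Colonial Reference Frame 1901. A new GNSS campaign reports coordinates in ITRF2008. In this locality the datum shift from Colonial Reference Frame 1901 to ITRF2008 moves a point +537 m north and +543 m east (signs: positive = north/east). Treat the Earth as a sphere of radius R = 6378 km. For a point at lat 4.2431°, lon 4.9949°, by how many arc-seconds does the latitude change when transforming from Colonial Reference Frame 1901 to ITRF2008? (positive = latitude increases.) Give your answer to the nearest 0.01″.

On a sphere of radius R, 1 rad of latitude = R, so Δφ = ΔN / R = 537.0 / 6378000 = 8.4196e-05 rad = 17.367″.

Δφ = 17.37″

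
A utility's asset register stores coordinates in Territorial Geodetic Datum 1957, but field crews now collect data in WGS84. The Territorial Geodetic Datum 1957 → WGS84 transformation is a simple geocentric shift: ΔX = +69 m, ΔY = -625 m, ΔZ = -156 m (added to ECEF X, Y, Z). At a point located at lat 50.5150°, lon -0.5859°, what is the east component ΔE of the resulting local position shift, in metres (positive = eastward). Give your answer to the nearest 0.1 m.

ΔE = -624.3 m

The local east axis at (φ, λ) is (−sin λ, cos λ, 0), so ΔE = −sin(-0.5859°)·69 + cos(-0.5859°)·(-625) = -624.26 m.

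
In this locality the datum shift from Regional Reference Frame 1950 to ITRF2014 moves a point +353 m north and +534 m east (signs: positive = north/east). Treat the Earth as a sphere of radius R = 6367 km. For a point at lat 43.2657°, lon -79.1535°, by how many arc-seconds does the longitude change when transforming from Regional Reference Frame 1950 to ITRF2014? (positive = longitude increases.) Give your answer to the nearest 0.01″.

At latitude 43.2657°, cos φ = 0.728183.
One radian of longitude at latitude φ spans R cos φ, so Δλ = ΔE / (R cos φ) = 534.0 / (6367000 × 0.728183) = 1.1518e-04 rad = 23.757″.

Δλ = 23.76″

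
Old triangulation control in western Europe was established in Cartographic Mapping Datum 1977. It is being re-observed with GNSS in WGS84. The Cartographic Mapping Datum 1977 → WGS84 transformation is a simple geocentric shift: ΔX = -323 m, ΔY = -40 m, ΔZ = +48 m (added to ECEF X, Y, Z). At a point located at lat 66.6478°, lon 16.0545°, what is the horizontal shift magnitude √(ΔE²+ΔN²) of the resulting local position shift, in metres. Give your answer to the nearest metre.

At φ = 66.6478°, λ = 16.0545°: sin φ = 0.918086, cos φ = 0.396382, sin λ = 0.276552, cos λ = 0.960999.
ΔE = −sin λ·ΔX + cos λ·ΔY = −(0.276552)·(-323) + (0.960999)·(-40) = 50.89 m.
ΔN = −sin φ cos λ·ΔX − sin φ sin λ·ΔY + cos φ·ΔZ = −(0.918086)(0.960999)(-323) − (0.918086)(0.276552)(-40) + (0.396382)(48) = 314.16 m.
Horizontal magnitude = √(ΔE² + ΔN²) = √(50.89² + 314.16²) = 318.25 m.

318 m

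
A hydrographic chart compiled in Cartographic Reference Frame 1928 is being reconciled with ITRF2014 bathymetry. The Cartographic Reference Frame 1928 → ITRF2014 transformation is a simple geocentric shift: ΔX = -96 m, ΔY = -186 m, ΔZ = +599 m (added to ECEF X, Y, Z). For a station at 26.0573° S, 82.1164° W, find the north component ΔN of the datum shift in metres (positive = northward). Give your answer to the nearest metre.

ΔN = 613 m

The local north axis is (−sin φ cos λ, −sin φ sin λ, cos φ), giving ΔN = -5.784 + 80.932 + 538.115 = 613.26 m.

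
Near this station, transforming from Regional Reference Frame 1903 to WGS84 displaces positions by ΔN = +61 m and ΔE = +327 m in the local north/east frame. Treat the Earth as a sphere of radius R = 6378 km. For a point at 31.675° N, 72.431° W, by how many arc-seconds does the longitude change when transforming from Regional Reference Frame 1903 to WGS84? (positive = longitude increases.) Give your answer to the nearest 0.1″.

At latitude 31.675°, cos φ = 0.851040.
One radian of longitude at latitude φ spans R cos φ, so Δλ = ΔE / (R cos φ) = 327.0 / (6378000 × 0.851040) = 6.0244e-05 rad = 12.426″.

Δλ = 12.4″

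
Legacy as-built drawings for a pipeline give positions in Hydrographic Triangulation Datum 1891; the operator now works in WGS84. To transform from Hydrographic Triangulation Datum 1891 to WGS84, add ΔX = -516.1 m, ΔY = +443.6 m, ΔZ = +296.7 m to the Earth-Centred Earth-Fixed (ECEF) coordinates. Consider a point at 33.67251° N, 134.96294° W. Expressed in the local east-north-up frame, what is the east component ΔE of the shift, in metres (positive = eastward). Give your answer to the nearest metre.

ΔE = -679 m

At φ = 33.67251°, λ = -134.96294°: sin φ = 0.554445, cos φ = 0.832220, sin λ = -0.707564, cos λ = -0.706649.
ΔE = −sin λ·ΔX + cos λ·ΔY = −(-0.707564)·(-516.1) + (-0.706649)·(443.6) = -678.64 m.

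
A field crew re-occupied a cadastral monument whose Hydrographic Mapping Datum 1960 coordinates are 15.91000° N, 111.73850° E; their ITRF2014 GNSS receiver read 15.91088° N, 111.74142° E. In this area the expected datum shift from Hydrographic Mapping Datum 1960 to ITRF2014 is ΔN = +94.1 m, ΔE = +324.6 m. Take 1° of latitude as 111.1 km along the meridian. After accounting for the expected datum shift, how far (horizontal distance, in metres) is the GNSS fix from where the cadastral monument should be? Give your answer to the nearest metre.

13 m

Observed coordinate differences: Δφ = +0.00088°, Δλ = +0.00292°.
Converting to metres (1° lat = 111100 m, cos φ = 0.961693): observed ΔN = 97.8 m, observed ΔE = 312.0 m.
Subtracting the expected shift leaves a residual of 97.8 − (94.1) = 3.7 m north and 312.0 − (324.6) = -12.6 m east.
Residual distance = √(3.7² + (-12.6)²) = 13.1 m.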